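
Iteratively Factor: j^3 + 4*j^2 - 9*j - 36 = (j + 3)*(j^2 + j - 12) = (j - 3)*(j + 3)*(j + 4)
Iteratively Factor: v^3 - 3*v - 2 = (v - 2)*(v^2 + 2*v + 1) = (v - 2)*(v + 1)*(v + 1)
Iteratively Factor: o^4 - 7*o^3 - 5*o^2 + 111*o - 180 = (o - 5)*(o^3 - 2*o^2 - 15*o + 36) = (o - 5)*(o - 3)*(o^2 + o - 12) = (o - 5)*(o - 3)*(o + 4)*(o - 3)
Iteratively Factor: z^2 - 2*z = (z)*(z - 2)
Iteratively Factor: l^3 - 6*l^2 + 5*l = (l)*(l^2 - 6*l + 5) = l*(l - 1)*(l - 5)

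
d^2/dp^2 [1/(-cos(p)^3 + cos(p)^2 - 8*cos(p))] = ((-35*cos(p) + 8*cos(2*p) - 9*cos(3*p))*(cos(p)^2 - cos(p) + 8)*cos(p)/4 - 2*(3*cos(p)^2 - 2*cos(p) + 8)^2*sin(p)^2)/((cos(p)^2 - cos(p) + 8)^3*cos(p)^3)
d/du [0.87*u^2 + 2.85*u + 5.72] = 1.74*u + 2.85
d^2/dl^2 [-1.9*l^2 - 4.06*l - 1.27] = -3.80000000000000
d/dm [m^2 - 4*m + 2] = 2*m - 4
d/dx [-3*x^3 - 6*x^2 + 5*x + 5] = -9*x^2 - 12*x + 5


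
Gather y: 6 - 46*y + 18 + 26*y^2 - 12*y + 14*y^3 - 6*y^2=14*y^3 + 20*y^2 - 58*y + 24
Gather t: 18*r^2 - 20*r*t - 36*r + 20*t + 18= 18*r^2 - 36*r + t*(20 - 20*r) + 18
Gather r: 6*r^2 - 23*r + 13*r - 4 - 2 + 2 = 6*r^2 - 10*r - 4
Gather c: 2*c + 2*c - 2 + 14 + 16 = 4*c + 28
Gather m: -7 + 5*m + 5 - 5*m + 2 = 0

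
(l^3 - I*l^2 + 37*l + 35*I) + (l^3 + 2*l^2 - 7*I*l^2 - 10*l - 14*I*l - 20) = 2*l^3 + 2*l^2 - 8*I*l^2 + 27*l - 14*I*l - 20 + 35*I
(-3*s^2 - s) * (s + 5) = -3*s^3 - 16*s^2 - 5*s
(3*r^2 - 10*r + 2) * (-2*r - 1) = -6*r^3 + 17*r^2 + 6*r - 2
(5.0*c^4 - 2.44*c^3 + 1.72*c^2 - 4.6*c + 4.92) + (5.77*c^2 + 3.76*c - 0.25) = 5.0*c^4 - 2.44*c^3 + 7.49*c^2 - 0.84*c + 4.67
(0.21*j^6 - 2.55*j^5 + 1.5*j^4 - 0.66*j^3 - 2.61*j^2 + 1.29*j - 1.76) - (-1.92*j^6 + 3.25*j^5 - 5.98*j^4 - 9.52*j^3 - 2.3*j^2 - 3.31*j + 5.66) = 2.13*j^6 - 5.8*j^5 + 7.48*j^4 + 8.86*j^3 - 0.31*j^2 + 4.6*j - 7.42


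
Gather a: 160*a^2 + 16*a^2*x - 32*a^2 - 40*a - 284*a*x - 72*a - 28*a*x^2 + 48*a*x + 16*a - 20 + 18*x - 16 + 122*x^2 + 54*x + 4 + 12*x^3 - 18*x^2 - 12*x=a^2*(16*x + 128) + a*(-28*x^2 - 236*x - 96) + 12*x^3 + 104*x^2 + 60*x - 32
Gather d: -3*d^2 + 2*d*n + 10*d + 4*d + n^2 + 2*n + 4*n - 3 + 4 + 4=-3*d^2 + d*(2*n + 14) + n^2 + 6*n + 5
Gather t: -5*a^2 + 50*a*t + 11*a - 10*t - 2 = -5*a^2 + 11*a + t*(50*a - 10) - 2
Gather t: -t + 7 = 7 - t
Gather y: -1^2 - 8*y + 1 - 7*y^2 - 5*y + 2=-7*y^2 - 13*y + 2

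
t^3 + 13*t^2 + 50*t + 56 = (t + 2)*(t + 4)*(t + 7)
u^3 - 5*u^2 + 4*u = u*(u - 4)*(u - 1)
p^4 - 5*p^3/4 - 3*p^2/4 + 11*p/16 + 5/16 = (p - 5/4)*(p - 1)*(p + 1/2)^2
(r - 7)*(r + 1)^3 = r^4 - 4*r^3 - 18*r^2 - 20*r - 7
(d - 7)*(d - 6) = d^2 - 13*d + 42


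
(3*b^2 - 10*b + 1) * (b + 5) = 3*b^3 + 5*b^2 - 49*b + 5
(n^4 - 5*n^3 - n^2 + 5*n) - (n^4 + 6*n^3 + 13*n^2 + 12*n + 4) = -11*n^3 - 14*n^2 - 7*n - 4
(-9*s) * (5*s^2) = -45*s^3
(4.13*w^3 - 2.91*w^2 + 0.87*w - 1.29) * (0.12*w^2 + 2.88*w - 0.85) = 0.4956*w^5 + 11.5452*w^4 - 11.7869*w^3 + 4.8243*w^2 - 4.4547*w + 1.0965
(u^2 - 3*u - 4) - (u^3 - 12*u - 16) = -u^3 + u^2 + 9*u + 12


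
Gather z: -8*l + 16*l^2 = 16*l^2 - 8*l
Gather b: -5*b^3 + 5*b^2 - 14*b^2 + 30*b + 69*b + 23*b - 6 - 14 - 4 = -5*b^3 - 9*b^2 + 122*b - 24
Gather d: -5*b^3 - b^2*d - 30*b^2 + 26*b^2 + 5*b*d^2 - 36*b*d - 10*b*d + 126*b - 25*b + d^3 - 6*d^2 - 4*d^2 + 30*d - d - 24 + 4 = -5*b^3 - 4*b^2 + 101*b + d^3 + d^2*(5*b - 10) + d*(-b^2 - 46*b + 29) - 20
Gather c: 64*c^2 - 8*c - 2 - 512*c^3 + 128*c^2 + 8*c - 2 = -512*c^3 + 192*c^2 - 4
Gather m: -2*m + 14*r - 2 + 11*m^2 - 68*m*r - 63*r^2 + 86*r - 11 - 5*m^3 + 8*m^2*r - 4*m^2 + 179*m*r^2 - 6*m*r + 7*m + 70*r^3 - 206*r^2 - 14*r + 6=-5*m^3 + m^2*(8*r + 7) + m*(179*r^2 - 74*r + 5) + 70*r^3 - 269*r^2 + 86*r - 7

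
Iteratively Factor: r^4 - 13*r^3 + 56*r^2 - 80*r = (r)*(r^3 - 13*r^2 + 56*r - 80) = r*(r - 4)*(r^2 - 9*r + 20) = r*(r - 5)*(r - 4)*(r - 4)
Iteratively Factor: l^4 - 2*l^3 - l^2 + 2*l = (l - 2)*(l^3 - l) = (l - 2)*(l + 1)*(l^2 - l) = l*(l - 2)*(l + 1)*(l - 1)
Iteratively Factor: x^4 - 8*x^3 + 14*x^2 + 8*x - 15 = (x - 1)*(x^3 - 7*x^2 + 7*x + 15) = (x - 1)*(x + 1)*(x^2 - 8*x + 15) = (x - 5)*(x - 1)*(x + 1)*(x - 3)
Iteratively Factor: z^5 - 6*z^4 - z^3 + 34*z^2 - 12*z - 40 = (z + 2)*(z^4 - 8*z^3 + 15*z^2 + 4*z - 20) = (z + 1)*(z + 2)*(z^3 - 9*z^2 + 24*z - 20) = (z - 2)*(z + 1)*(z + 2)*(z^2 - 7*z + 10) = (z - 5)*(z - 2)*(z + 1)*(z + 2)*(z - 2)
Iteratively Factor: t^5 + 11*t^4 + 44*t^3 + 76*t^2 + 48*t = (t + 2)*(t^4 + 9*t^3 + 26*t^2 + 24*t) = (t + 2)*(t + 4)*(t^3 + 5*t^2 + 6*t) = (t + 2)*(t + 3)*(t + 4)*(t^2 + 2*t) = (t + 2)^2*(t + 3)*(t + 4)*(t)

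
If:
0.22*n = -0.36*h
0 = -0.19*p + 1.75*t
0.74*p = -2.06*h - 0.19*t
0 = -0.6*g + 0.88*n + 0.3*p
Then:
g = 12.7673479816045*t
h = -3.40086867654573*t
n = 5.56505783434756*t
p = 9.21052631578947*t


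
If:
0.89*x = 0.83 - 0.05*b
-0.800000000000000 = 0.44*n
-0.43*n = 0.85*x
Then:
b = 0.23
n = -1.82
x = 0.92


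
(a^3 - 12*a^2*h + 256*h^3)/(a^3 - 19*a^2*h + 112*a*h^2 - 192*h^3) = (a + 4*h)/(a - 3*h)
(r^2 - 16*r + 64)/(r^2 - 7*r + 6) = (r^2 - 16*r + 64)/(r^2 - 7*r + 6)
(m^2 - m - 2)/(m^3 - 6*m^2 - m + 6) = (m - 2)/(m^2 - 7*m + 6)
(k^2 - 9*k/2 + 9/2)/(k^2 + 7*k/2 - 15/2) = (k - 3)/(k + 5)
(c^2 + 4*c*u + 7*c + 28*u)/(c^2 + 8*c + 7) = (c + 4*u)/(c + 1)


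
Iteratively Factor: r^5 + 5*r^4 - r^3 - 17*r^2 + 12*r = (r - 1)*(r^4 + 6*r^3 + 5*r^2 - 12*r) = (r - 1)*(r + 3)*(r^3 + 3*r^2 - 4*r) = r*(r - 1)*(r + 3)*(r^2 + 3*r - 4) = r*(r - 1)^2*(r + 3)*(r + 4)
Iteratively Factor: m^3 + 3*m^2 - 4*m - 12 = (m - 2)*(m^2 + 5*m + 6) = (m - 2)*(m + 3)*(m + 2)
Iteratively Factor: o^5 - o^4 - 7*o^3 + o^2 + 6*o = (o)*(o^4 - o^3 - 7*o^2 + o + 6) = o*(o - 3)*(o^3 + 2*o^2 - o - 2) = o*(o - 3)*(o + 2)*(o^2 - 1) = o*(o - 3)*(o + 1)*(o + 2)*(o - 1)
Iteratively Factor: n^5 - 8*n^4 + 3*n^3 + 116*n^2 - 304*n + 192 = (n - 4)*(n^4 - 4*n^3 - 13*n^2 + 64*n - 48) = (n - 4)*(n + 4)*(n^3 - 8*n^2 + 19*n - 12) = (n - 4)*(n - 1)*(n + 4)*(n^2 - 7*n + 12) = (n - 4)^2*(n - 1)*(n + 4)*(n - 3)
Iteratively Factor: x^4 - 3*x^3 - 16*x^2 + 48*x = (x)*(x^3 - 3*x^2 - 16*x + 48) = x*(x + 4)*(x^2 - 7*x + 12) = x*(x - 3)*(x + 4)*(x - 4)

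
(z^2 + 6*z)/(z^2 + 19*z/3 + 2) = 3*z/(3*z + 1)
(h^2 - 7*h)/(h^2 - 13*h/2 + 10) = 2*h*(h - 7)/(2*h^2 - 13*h + 20)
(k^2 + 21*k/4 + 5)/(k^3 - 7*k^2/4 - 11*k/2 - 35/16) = 4*(k + 4)/(4*k^2 - 12*k - 7)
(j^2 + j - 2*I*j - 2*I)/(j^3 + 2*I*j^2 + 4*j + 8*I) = (j + 1)/(j^2 + 4*I*j - 4)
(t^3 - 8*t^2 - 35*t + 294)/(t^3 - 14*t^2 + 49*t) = (t + 6)/t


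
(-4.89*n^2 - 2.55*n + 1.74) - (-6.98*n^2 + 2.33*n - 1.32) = 2.09*n^2 - 4.88*n + 3.06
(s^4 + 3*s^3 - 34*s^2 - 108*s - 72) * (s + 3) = s^5 + 6*s^4 - 25*s^3 - 210*s^2 - 396*s - 216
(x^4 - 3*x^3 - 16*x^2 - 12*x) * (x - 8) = x^5 - 11*x^4 + 8*x^3 + 116*x^2 + 96*x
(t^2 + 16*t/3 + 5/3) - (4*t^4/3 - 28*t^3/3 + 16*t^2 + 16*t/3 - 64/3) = -4*t^4/3 + 28*t^3/3 - 15*t^2 + 23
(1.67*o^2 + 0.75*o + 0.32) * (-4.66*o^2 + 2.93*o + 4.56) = -7.7822*o^4 + 1.3981*o^3 + 8.3215*o^2 + 4.3576*o + 1.4592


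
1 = 1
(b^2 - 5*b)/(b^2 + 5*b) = (b - 5)/(b + 5)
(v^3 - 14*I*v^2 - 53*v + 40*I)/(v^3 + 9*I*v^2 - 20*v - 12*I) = (v^3 - 14*I*v^2 - 53*v + 40*I)/(v^3 + 9*I*v^2 - 20*v - 12*I)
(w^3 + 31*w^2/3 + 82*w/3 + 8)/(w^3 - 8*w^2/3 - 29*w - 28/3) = (w + 6)/(w - 7)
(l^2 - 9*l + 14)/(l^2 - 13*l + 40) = (l^2 - 9*l + 14)/(l^2 - 13*l + 40)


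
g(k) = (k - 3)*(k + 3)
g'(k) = 2*k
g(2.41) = -3.19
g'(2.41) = 4.82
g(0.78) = -8.39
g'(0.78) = 1.56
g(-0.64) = -8.59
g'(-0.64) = -1.28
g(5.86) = 25.34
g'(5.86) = 11.72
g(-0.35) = -8.88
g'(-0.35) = -0.70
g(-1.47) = -6.84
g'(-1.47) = -2.94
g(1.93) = -5.28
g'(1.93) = 3.86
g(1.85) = -5.58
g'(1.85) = 3.70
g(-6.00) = 27.00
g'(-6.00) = -12.00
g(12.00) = 135.00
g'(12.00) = 24.00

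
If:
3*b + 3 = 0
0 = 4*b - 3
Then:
No Solution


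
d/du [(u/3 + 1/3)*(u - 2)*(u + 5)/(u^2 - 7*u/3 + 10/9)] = 3*(9*u^4 - 42*u^3 + 9*u^2 + 260*u - 280)/(81*u^4 - 378*u^3 + 621*u^2 - 420*u + 100)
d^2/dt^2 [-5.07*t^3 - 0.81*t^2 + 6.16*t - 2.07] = -30.42*t - 1.62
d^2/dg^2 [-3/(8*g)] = -3/(4*g^3)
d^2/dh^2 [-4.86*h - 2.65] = 0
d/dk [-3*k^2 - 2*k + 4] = -6*k - 2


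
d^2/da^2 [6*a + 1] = 0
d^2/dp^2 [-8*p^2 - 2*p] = -16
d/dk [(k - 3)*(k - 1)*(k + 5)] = 3*k^2 + 2*k - 17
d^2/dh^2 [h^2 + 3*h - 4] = 2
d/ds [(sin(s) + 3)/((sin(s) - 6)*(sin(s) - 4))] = (-6*sin(s) + cos(s)^2 + 53)*cos(s)/((sin(s) - 6)^2*(sin(s) - 4)^2)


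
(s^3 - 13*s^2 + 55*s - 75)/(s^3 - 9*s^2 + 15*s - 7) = (s^3 - 13*s^2 + 55*s - 75)/(s^3 - 9*s^2 + 15*s - 7)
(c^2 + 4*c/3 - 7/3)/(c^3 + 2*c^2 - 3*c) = (c + 7/3)/(c*(c + 3))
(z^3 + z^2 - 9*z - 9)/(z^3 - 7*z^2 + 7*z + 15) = (z + 3)/(z - 5)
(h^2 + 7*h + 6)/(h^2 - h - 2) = (h + 6)/(h - 2)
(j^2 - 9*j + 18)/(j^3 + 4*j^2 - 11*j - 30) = (j - 6)/(j^2 + 7*j + 10)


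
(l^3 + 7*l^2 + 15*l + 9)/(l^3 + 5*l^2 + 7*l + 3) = (l + 3)/(l + 1)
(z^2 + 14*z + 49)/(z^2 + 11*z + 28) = (z + 7)/(z + 4)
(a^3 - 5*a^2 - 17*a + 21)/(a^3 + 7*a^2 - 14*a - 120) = (a^3 - 5*a^2 - 17*a + 21)/(a^3 + 7*a^2 - 14*a - 120)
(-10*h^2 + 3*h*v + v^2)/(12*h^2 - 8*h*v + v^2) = (5*h + v)/(-6*h + v)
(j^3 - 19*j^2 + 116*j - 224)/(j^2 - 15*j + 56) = j - 4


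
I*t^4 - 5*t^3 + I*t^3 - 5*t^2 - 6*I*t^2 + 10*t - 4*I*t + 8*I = (t + 2)*(t + I)*(t + 4*I)*(I*t - I)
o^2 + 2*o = o*(o + 2)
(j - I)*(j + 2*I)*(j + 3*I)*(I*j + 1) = I*j^4 - 3*j^3 + 3*I*j^2 - 7*j + 6*I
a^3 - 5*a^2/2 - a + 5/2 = (a - 5/2)*(a - 1)*(a + 1)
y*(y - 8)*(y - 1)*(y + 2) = y^4 - 7*y^3 - 10*y^2 + 16*y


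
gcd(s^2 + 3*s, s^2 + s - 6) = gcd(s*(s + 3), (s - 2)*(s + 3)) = s + 3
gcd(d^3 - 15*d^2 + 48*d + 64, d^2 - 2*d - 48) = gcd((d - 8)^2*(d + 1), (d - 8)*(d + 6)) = d - 8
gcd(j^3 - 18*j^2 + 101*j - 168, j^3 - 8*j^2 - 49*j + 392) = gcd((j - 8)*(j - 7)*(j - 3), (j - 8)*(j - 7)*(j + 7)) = j^2 - 15*j + 56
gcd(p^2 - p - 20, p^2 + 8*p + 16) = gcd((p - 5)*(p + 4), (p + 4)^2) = p + 4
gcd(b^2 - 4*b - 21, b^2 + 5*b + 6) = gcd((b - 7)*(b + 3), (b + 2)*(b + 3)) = b + 3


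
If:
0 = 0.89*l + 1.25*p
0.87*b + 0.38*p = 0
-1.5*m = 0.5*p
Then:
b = -0.436781609195402*p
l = -1.40449438202247*p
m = -0.333333333333333*p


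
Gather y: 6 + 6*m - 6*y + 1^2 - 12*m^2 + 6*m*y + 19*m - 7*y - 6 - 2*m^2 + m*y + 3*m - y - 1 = -14*m^2 + 28*m + y*(7*m - 14)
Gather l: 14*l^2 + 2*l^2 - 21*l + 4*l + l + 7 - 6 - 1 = 16*l^2 - 16*l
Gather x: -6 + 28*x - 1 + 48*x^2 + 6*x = 48*x^2 + 34*x - 7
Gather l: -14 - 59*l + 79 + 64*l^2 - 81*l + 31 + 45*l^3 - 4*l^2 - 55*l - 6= 45*l^3 + 60*l^2 - 195*l + 90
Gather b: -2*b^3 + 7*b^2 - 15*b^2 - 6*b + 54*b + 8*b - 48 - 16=-2*b^3 - 8*b^2 + 56*b - 64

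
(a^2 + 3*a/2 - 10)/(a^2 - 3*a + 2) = (a^2 + 3*a/2 - 10)/(a^2 - 3*a + 2)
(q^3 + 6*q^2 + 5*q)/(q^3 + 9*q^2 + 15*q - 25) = q*(q + 1)/(q^2 + 4*q - 5)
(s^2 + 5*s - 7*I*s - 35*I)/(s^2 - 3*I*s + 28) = (s + 5)/(s + 4*I)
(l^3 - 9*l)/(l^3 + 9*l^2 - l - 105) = l*(l + 3)/(l^2 + 12*l + 35)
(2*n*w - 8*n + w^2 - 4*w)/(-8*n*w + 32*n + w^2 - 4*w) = (2*n + w)/(-8*n + w)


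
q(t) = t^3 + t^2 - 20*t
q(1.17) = -20.43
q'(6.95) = 138.81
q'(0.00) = -20.00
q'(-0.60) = -20.12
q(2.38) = -28.45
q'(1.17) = -13.55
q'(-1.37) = -17.11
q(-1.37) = 26.71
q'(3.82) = 31.42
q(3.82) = -6.06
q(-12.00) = -1344.00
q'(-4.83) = 40.33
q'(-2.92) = -0.26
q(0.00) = 0.00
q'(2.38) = 1.75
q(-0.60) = 12.14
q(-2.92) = 42.03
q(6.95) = 245.00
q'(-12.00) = 388.00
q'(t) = 3*t^2 + 2*t - 20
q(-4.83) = 7.25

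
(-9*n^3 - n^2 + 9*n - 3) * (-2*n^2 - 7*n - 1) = 18*n^5 + 65*n^4 - 2*n^3 - 56*n^2 + 12*n + 3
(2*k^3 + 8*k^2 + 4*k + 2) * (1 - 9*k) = -18*k^4 - 70*k^3 - 28*k^2 - 14*k + 2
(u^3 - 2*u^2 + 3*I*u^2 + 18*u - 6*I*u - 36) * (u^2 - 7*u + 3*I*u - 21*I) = u^5 - 9*u^4 + 6*I*u^4 + 23*u^3 - 54*I*u^3 - 81*u^2 + 138*I*u^2 + 126*u - 486*I*u + 756*I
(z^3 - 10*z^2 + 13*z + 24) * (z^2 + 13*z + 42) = z^5 + 3*z^4 - 75*z^3 - 227*z^2 + 858*z + 1008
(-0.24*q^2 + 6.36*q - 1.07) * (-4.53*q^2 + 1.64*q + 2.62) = 1.0872*q^4 - 29.2044*q^3 + 14.6487*q^2 + 14.9084*q - 2.8034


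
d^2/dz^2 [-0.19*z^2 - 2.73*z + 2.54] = -0.380000000000000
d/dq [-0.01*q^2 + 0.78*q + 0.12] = 0.78 - 0.02*q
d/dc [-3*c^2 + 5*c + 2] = 5 - 6*c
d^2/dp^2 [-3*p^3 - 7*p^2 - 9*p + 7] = -18*p - 14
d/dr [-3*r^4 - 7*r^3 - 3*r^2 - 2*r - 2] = -12*r^3 - 21*r^2 - 6*r - 2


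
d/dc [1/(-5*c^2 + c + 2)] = (10*c - 1)/(-5*c^2 + c + 2)^2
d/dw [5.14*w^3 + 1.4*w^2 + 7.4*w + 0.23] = 15.42*w^2 + 2.8*w + 7.4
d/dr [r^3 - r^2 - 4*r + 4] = 3*r^2 - 2*r - 4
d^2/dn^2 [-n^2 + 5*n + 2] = -2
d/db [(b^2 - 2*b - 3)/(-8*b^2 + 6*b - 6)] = 5*(-b^2 - 6*b + 3)/(2*(16*b^4 - 24*b^3 + 33*b^2 - 18*b + 9))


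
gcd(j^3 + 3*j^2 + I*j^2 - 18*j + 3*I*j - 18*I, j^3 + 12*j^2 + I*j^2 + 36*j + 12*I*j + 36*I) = j^2 + j*(6 + I) + 6*I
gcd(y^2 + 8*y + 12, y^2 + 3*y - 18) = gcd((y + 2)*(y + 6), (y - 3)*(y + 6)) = y + 6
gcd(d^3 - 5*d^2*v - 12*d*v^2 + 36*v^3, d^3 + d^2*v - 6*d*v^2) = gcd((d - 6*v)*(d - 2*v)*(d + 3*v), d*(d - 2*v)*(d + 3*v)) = -d^2 - d*v + 6*v^2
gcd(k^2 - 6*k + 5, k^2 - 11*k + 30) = k - 5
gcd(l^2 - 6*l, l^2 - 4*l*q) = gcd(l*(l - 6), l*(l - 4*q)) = l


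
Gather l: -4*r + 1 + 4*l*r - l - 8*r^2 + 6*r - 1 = l*(4*r - 1) - 8*r^2 + 2*r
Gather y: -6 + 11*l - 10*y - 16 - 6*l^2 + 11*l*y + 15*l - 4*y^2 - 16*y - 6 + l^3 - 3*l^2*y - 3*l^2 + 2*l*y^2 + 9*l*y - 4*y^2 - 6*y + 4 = l^3 - 9*l^2 + 26*l + y^2*(2*l - 8) + y*(-3*l^2 + 20*l - 32) - 24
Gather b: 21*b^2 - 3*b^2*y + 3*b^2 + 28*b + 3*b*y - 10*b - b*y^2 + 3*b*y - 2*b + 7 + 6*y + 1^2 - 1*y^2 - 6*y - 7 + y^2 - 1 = b^2*(24 - 3*y) + b*(-y^2 + 6*y + 16)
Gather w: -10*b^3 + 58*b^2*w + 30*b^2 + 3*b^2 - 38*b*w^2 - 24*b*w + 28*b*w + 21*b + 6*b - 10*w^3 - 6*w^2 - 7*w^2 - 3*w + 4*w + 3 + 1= -10*b^3 + 33*b^2 + 27*b - 10*w^3 + w^2*(-38*b - 13) + w*(58*b^2 + 4*b + 1) + 4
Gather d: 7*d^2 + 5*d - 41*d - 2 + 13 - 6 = 7*d^2 - 36*d + 5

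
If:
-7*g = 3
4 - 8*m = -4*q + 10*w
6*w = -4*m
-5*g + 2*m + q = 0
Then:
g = -3/7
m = -24/49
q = -57/49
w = 16/49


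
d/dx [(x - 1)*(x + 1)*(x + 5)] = 3*x^2 + 10*x - 1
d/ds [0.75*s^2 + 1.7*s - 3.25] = 1.5*s + 1.7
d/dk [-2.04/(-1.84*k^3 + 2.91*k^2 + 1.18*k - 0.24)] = (-11.2608*k^2 + 11.8728*k + 2.4072)/(1.84*k^3 - 2.91*k^2 - 1.18*k + 0.24)^2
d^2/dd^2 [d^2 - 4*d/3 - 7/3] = 2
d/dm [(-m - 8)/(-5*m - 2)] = -38/(5*m + 2)^2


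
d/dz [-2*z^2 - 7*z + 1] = -4*z - 7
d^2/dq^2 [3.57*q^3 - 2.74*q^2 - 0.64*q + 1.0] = 21.42*q - 5.48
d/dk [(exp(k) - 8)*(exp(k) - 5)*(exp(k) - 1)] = (3*exp(2*k) - 28*exp(k) + 53)*exp(k)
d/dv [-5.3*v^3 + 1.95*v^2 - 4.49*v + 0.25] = -15.9*v^2 + 3.9*v - 4.49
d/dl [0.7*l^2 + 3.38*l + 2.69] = 1.4*l + 3.38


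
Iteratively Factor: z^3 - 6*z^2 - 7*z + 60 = (z - 4)*(z^2 - 2*z - 15) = (z - 5)*(z - 4)*(z + 3)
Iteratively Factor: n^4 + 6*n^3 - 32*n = (n + 4)*(n^3 + 2*n^2 - 8*n) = n*(n + 4)*(n^2 + 2*n - 8) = n*(n + 4)^2*(n - 2)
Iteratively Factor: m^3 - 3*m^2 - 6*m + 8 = (m + 2)*(m^2 - 5*m + 4) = (m - 4)*(m + 2)*(m - 1)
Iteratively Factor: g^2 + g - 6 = (g - 2)*(g + 3)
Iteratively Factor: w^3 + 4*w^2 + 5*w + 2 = (w + 1)*(w^2 + 3*w + 2) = (w + 1)*(w + 2)*(w + 1)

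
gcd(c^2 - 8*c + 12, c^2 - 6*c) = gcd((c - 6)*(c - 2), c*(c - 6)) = c - 6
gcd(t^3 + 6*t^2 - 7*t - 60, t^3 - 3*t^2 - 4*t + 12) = t - 3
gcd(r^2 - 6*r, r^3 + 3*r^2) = r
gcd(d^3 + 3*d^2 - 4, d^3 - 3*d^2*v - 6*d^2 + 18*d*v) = 1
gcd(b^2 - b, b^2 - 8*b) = b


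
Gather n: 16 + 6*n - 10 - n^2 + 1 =-n^2 + 6*n + 7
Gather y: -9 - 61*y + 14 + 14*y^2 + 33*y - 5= 14*y^2 - 28*y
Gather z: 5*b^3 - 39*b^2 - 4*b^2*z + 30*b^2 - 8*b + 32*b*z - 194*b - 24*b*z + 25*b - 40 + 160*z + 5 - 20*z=5*b^3 - 9*b^2 - 177*b + z*(-4*b^2 + 8*b + 140) - 35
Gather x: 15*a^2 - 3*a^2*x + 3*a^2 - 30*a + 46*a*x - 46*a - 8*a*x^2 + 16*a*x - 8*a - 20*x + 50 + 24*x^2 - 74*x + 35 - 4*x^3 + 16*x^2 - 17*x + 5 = 18*a^2 - 84*a - 4*x^3 + x^2*(40 - 8*a) + x*(-3*a^2 + 62*a - 111) + 90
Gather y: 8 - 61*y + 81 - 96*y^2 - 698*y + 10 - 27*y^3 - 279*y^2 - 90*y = -27*y^3 - 375*y^2 - 849*y + 99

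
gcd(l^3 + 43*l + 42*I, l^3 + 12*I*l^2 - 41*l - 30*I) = l^2 + 7*I*l - 6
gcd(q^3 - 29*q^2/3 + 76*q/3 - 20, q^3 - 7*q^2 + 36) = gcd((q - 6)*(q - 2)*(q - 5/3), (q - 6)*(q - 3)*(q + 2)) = q - 6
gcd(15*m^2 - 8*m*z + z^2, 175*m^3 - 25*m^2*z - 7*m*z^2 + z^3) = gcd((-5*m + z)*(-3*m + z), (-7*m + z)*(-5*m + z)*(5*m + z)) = -5*m + z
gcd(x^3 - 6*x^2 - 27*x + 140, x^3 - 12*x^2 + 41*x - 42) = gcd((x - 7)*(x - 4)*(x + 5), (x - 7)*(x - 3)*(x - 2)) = x - 7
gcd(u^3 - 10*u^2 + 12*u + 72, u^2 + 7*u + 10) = u + 2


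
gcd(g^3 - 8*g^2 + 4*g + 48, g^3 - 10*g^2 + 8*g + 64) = g^2 - 2*g - 8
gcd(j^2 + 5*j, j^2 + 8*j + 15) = j + 5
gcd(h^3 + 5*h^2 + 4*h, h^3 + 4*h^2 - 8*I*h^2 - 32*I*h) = h^2 + 4*h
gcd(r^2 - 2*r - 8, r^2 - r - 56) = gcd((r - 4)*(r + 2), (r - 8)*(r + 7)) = 1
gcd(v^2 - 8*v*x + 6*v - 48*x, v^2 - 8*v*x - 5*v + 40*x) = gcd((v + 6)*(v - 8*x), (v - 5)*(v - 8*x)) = -v + 8*x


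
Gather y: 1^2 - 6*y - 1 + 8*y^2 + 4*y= 8*y^2 - 2*y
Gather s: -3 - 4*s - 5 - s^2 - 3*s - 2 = -s^2 - 7*s - 10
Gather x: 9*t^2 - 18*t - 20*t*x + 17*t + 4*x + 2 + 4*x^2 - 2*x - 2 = 9*t^2 - t + 4*x^2 + x*(2 - 20*t)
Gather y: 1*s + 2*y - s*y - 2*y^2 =s - 2*y^2 + y*(2 - s)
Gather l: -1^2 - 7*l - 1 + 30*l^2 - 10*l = 30*l^2 - 17*l - 2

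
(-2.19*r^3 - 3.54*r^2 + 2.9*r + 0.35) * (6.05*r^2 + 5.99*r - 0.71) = -13.2495*r^5 - 34.5351*r^4 - 2.1047*r^3 + 22.0019*r^2 + 0.0375000000000001*r - 0.2485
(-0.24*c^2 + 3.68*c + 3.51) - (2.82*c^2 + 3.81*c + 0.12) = -3.06*c^2 - 0.13*c + 3.39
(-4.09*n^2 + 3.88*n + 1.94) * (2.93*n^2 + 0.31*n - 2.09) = -11.9837*n^4 + 10.1005*n^3 + 15.4351*n^2 - 7.5078*n - 4.0546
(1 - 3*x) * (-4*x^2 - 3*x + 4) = 12*x^3 + 5*x^2 - 15*x + 4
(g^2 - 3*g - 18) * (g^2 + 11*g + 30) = g^4 + 8*g^3 - 21*g^2 - 288*g - 540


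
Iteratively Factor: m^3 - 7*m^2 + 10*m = (m)*(m^2 - 7*m + 10) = m*(m - 5)*(m - 2)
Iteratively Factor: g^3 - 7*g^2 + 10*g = (g - 2)*(g^2 - 5*g) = g*(g - 2)*(g - 5)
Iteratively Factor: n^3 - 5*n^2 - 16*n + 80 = (n - 5)*(n^2 - 16) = (n - 5)*(n - 4)*(n + 4)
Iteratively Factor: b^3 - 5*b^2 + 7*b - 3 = (b - 3)*(b^2 - 2*b + 1) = (b - 3)*(b - 1)*(b - 1)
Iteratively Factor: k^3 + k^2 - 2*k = (k - 1)*(k^2 + 2*k) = k*(k - 1)*(k + 2)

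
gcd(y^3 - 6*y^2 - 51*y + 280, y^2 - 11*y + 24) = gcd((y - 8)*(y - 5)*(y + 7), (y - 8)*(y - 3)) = y - 8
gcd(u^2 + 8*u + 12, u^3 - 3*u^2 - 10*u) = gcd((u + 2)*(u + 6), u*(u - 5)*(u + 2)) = u + 2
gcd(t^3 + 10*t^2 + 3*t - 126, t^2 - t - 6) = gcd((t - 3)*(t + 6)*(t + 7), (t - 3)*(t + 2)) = t - 3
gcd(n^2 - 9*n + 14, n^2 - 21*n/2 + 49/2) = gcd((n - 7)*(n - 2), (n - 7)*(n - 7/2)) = n - 7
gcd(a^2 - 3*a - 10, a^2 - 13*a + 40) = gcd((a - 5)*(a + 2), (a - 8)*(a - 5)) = a - 5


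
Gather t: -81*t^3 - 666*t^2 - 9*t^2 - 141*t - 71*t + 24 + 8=-81*t^3 - 675*t^2 - 212*t + 32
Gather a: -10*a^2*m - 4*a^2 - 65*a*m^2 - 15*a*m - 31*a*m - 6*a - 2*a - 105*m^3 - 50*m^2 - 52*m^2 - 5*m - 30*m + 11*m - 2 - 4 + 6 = a^2*(-10*m - 4) + a*(-65*m^2 - 46*m - 8) - 105*m^3 - 102*m^2 - 24*m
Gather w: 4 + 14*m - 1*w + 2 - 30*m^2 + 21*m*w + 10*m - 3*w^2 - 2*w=-30*m^2 + 24*m - 3*w^2 + w*(21*m - 3) + 6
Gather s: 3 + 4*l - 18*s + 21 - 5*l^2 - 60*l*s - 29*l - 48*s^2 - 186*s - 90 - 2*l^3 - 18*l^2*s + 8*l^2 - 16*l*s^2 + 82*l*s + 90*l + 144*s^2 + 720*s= -2*l^3 + 3*l^2 + 65*l + s^2*(96 - 16*l) + s*(-18*l^2 + 22*l + 516) - 66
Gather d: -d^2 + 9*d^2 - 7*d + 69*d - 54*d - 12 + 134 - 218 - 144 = 8*d^2 + 8*d - 240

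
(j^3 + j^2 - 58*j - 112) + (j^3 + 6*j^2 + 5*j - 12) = 2*j^3 + 7*j^2 - 53*j - 124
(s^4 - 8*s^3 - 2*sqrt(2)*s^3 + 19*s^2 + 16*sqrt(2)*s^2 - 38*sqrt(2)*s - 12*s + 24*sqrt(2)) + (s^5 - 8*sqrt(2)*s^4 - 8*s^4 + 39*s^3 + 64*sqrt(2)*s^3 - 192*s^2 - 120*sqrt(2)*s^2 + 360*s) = s^5 - 8*sqrt(2)*s^4 - 7*s^4 + 31*s^3 + 62*sqrt(2)*s^3 - 173*s^2 - 104*sqrt(2)*s^2 - 38*sqrt(2)*s + 348*s + 24*sqrt(2)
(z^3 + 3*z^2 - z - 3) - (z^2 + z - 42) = z^3 + 2*z^2 - 2*z + 39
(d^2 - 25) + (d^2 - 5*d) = 2*d^2 - 5*d - 25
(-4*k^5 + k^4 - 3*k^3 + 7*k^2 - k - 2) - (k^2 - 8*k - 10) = -4*k^5 + k^4 - 3*k^3 + 6*k^2 + 7*k + 8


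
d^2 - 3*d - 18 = (d - 6)*(d + 3)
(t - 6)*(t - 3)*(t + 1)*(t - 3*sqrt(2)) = t^4 - 8*t^3 - 3*sqrt(2)*t^3 + 9*t^2 + 24*sqrt(2)*t^2 - 27*sqrt(2)*t + 18*t - 54*sqrt(2)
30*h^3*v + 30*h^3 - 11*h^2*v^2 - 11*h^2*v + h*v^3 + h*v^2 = (-6*h + v)*(-5*h + v)*(h*v + h)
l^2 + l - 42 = (l - 6)*(l + 7)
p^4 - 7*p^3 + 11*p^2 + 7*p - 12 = (p - 4)*(p - 3)*(p - 1)*(p + 1)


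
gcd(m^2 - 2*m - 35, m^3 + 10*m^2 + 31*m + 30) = m + 5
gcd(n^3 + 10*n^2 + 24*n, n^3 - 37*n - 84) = n + 4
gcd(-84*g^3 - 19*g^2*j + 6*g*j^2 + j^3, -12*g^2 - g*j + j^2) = 12*g^2 + g*j - j^2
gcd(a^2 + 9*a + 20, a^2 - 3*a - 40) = a + 5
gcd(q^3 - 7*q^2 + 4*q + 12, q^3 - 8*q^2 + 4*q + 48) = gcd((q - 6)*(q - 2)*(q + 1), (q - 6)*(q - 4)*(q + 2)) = q - 6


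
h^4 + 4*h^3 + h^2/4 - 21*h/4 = h*(h - 1)*(h + 3/2)*(h + 7/2)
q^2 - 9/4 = (q - 3/2)*(q + 3/2)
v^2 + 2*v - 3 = (v - 1)*(v + 3)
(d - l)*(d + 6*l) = d^2 + 5*d*l - 6*l^2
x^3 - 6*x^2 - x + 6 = (x - 6)*(x - 1)*(x + 1)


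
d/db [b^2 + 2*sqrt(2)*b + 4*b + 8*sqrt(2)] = 2*b + 2*sqrt(2) + 4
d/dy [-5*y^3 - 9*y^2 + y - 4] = -15*y^2 - 18*y + 1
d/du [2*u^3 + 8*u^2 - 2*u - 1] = 6*u^2 + 16*u - 2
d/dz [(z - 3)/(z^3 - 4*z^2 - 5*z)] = (-z*(-z^2 + 4*z + 5) + (z - 3)*(-3*z^2 + 8*z + 5))/(z^2*(-z^2 + 4*z + 5)^2)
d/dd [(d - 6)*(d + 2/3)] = 2*d - 16/3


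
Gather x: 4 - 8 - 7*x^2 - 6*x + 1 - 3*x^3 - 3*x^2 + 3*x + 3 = -3*x^3 - 10*x^2 - 3*x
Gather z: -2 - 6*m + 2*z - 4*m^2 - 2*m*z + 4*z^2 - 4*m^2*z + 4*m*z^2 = -4*m^2 - 6*m + z^2*(4*m + 4) + z*(-4*m^2 - 2*m + 2) - 2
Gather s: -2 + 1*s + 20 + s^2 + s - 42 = s^2 + 2*s - 24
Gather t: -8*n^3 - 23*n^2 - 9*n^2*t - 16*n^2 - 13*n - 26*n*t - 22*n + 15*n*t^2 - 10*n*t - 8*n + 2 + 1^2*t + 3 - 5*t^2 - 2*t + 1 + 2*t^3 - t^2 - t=-8*n^3 - 39*n^2 - 43*n + 2*t^3 + t^2*(15*n - 6) + t*(-9*n^2 - 36*n - 2) + 6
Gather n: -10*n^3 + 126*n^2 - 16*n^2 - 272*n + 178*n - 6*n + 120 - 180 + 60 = -10*n^3 + 110*n^2 - 100*n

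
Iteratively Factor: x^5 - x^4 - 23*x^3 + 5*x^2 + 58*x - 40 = (x - 1)*(x^4 - 23*x^2 - 18*x + 40) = (x - 1)^2*(x^3 + x^2 - 22*x - 40) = (x - 1)^2*(x + 4)*(x^2 - 3*x - 10) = (x - 1)^2*(x + 2)*(x + 4)*(x - 5)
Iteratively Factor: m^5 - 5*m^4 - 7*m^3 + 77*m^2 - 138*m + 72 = (m - 3)*(m^4 - 2*m^3 - 13*m^2 + 38*m - 24) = (m - 3)*(m + 4)*(m^3 - 6*m^2 + 11*m - 6) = (m - 3)*(m - 2)*(m + 4)*(m^2 - 4*m + 3) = (m - 3)^2*(m - 2)*(m + 4)*(m - 1)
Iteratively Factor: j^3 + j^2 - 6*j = (j - 2)*(j^2 + 3*j) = (j - 2)*(j + 3)*(j)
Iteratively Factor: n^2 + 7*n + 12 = (n + 4)*(n + 3)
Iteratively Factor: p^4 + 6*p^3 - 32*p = (p + 4)*(p^3 + 2*p^2 - 8*p) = p*(p + 4)*(p^2 + 2*p - 8) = p*(p + 4)^2*(p - 2)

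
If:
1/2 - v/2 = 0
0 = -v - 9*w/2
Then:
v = 1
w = -2/9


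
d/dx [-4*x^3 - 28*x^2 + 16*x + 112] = -12*x^2 - 56*x + 16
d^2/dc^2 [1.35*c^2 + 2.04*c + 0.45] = 2.70000000000000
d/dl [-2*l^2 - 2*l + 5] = -4*l - 2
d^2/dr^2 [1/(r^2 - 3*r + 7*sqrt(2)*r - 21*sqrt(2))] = 2*(-r^2 - 7*sqrt(2)*r + 3*r + (2*r - 3 + 7*sqrt(2))^2 + 21*sqrt(2))/(r^2 - 3*r + 7*sqrt(2)*r - 21*sqrt(2))^3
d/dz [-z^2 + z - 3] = 1 - 2*z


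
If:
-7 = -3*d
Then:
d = 7/3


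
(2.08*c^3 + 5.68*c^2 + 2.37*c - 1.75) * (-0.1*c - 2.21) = -0.208*c^4 - 5.1648*c^3 - 12.7898*c^2 - 5.0627*c + 3.8675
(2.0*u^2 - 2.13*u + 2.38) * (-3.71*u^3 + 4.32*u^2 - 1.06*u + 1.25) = -7.42*u^5 + 16.5423*u^4 - 20.1514*u^3 + 15.0394*u^2 - 5.1853*u + 2.975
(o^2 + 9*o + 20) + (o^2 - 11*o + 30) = 2*o^2 - 2*o + 50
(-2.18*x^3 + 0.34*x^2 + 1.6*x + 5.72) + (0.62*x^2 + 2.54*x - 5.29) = -2.18*x^3 + 0.96*x^2 + 4.14*x + 0.43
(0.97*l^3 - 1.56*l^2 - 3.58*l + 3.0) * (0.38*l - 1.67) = 0.3686*l^4 - 2.2127*l^3 + 1.2448*l^2 + 7.1186*l - 5.01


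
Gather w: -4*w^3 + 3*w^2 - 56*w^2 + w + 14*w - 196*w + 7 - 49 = -4*w^3 - 53*w^2 - 181*w - 42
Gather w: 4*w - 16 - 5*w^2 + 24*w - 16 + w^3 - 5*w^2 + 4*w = w^3 - 10*w^2 + 32*w - 32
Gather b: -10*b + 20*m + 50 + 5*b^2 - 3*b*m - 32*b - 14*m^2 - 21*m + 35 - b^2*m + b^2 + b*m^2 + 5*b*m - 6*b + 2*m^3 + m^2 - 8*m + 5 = b^2*(6 - m) + b*(m^2 + 2*m - 48) + 2*m^3 - 13*m^2 - 9*m + 90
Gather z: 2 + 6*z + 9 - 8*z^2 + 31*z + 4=-8*z^2 + 37*z + 15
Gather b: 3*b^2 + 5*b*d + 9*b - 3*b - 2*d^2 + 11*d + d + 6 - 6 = 3*b^2 + b*(5*d + 6) - 2*d^2 + 12*d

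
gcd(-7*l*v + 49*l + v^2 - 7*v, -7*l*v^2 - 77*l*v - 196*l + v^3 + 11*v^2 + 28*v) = -7*l + v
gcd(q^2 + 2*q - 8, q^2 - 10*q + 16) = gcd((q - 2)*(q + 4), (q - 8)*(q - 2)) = q - 2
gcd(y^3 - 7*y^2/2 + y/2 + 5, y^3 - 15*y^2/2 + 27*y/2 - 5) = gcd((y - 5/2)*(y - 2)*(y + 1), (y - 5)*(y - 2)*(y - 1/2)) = y - 2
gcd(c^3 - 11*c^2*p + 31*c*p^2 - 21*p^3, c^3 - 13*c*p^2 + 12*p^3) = c^2 - 4*c*p + 3*p^2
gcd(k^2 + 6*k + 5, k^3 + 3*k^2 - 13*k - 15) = k^2 + 6*k + 5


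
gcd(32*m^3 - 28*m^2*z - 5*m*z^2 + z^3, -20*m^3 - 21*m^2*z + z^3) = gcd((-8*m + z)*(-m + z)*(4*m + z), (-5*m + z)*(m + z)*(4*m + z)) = 4*m + z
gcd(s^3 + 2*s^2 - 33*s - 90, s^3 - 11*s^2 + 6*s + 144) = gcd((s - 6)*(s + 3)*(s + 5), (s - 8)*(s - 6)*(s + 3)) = s^2 - 3*s - 18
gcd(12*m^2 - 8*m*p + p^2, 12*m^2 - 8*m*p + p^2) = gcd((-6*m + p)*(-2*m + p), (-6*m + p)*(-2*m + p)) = 12*m^2 - 8*m*p + p^2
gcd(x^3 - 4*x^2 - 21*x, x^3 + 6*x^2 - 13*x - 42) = 1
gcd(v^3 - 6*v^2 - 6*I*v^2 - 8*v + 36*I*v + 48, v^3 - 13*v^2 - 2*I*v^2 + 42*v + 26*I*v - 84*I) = v^2 + v*(-6 - 2*I) + 12*I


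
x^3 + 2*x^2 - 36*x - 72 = (x - 6)*(x + 2)*(x + 6)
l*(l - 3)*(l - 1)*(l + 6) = l^4 + 2*l^3 - 21*l^2 + 18*l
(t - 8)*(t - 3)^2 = t^3 - 14*t^2 + 57*t - 72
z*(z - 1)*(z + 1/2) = z^3 - z^2/2 - z/2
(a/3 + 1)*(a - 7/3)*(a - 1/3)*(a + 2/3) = a^4/3 + a^3/3 - 7*a^2/3 - 67*a/81 + 14/27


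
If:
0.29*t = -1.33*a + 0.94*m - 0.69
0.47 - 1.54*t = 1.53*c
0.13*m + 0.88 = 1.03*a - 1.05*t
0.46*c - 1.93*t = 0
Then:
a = 1.23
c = 0.25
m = 2.49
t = 0.06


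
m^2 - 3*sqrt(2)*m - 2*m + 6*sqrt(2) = (m - 2)*(m - 3*sqrt(2))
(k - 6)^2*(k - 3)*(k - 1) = k^4 - 16*k^3 + 87*k^2 - 180*k + 108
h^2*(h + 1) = h^3 + h^2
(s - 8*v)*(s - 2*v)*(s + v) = s^3 - 9*s^2*v + 6*s*v^2 + 16*v^3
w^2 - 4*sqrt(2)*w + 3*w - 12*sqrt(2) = (w + 3)*(w - 4*sqrt(2))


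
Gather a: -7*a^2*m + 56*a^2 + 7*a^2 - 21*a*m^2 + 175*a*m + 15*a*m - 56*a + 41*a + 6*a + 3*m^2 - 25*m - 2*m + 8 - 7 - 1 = a^2*(63 - 7*m) + a*(-21*m^2 + 190*m - 9) + 3*m^2 - 27*m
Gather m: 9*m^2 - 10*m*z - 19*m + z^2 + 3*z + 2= 9*m^2 + m*(-10*z - 19) + z^2 + 3*z + 2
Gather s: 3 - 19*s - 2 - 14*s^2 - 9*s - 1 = -14*s^2 - 28*s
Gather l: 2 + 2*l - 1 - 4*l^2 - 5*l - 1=-4*l^2 - 3*l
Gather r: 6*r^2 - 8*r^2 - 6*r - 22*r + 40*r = -2*r^2 + 12*r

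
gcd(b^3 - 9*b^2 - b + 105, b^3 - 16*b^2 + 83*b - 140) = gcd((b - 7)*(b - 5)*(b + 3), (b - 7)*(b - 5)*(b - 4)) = b^2 - 12*b + 35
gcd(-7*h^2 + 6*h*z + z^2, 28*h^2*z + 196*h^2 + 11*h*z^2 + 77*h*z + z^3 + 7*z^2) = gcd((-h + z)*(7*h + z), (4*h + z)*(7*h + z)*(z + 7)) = 7*h + z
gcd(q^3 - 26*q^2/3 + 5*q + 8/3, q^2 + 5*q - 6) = q - 1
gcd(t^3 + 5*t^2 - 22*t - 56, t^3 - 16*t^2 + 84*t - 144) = t - 4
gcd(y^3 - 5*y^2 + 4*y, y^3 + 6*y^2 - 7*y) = y^2 - y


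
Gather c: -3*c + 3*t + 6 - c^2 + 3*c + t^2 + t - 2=-c^2 + t^2 + 4*t + 4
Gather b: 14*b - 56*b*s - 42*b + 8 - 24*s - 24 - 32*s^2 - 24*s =b*(-56*s - 28) - 32*s^2 - 48*s - 16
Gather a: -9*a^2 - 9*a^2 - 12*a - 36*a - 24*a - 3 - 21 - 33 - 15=-18*a^2 - 72*a - 72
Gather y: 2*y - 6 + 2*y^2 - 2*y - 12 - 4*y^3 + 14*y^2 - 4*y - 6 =-4*y^3 + 16*y^2 - 4*y - 24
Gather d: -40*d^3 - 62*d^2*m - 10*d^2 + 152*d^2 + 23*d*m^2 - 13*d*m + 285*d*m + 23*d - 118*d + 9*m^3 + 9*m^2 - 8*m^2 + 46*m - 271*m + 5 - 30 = -40*d^3 + d^2*(142 - 62*m) + d*(23*m^2 + 272*m - 95) + 9*m^3 + m^2 - 225*m - 25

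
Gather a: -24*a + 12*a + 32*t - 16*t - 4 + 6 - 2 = -12*a + 16*t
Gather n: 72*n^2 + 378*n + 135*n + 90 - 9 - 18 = 72*n^2 + 513*n + 63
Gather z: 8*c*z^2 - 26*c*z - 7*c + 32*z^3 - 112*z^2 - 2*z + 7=-7*c + 32*z^3 + z^2*(8*c - 112) + z*(-26*c - 2) + 7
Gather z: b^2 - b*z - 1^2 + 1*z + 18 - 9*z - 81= b^2 + z*(-b - 8) - 64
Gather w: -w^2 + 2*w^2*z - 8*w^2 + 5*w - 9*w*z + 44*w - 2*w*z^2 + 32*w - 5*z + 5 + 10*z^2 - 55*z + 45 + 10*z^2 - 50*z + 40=w^2*(2*z - 9) + w*(-2*z^2 - 9*z + 81) + 20*z^2 - 110*z + 90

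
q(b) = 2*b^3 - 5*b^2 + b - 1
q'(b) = 6*b^2 - 10*b + 1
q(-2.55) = -69.23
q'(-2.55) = 65.52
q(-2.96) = -99.64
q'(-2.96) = 83.17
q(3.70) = 35.56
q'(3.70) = 46.14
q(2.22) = -1.54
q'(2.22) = 8.37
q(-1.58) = -22.95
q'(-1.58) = 31.78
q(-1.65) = -25.25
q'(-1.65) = 33.84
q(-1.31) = -15.39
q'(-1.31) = 24.40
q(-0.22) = -1.48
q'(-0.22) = 3.49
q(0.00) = -1.00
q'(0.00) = 1.00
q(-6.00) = -619.00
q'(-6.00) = 277.00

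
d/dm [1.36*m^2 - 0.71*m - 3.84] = 2.72*m - 0.71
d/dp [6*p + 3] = 6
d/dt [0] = 0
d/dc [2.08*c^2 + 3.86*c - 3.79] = 4.16*c + 3.86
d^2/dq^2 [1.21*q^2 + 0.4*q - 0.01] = 2.42000000000000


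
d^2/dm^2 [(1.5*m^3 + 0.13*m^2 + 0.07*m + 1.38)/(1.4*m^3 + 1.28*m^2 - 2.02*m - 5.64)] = (-7.105427357601e-15*m^7 - 4.86639999999997*m^6 + 26.2752*m^5 + 177.54408*m^4 + 89.1344319999999*m^3 + 104.948928*m^2 + 333.288576*m + 37.8624)/(2.744*m^9 + 7.5264*m^8 - 4.99632*m^7 - 52.785088*m^6 - 53.432304*m^5 + 83.646528*m^4 + 212.854616*m^3 + 53.108496*m^2 - 192.766176*m - 179.406144)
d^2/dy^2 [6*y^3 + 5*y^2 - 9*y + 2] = 36*y + 10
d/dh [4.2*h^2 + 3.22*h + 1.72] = 8.4*h + 3.22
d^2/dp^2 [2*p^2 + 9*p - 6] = 4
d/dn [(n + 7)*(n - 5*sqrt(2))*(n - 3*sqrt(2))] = 3*n^2 - 16*sqrt(2)*n + 14*n - 56*sqrt(2) + 30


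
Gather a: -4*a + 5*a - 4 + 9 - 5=a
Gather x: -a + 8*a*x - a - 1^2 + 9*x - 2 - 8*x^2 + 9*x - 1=-2*a - 8*x^2 + x*(8*a + 18) - 4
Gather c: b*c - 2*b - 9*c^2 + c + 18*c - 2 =-2*b - 9*c^2 + c*(b + 19) - 2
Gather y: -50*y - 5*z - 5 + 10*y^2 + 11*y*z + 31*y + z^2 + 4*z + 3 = 10*y^2 + y*(11*z - 19) + z^2 - z - 2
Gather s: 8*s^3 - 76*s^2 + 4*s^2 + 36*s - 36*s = 8*s^3 - 72*s^2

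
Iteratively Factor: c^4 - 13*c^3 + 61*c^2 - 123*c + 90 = (c - 5)*(c^3 - 8*c^2 + 21*c - 18) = (c - 5)*(c - 3)*(c^2 - 5*c + 6) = (c - 5)*(c - 3)*(c - 2)*(c - 3)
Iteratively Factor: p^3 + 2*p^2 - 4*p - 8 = (p + 2)*(p^2 - 4) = (p + 2)^2*(p - 2)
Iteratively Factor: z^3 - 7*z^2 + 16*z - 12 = (z - 2)*(z^2 - 5*z + 6) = (z - 3)*(z - 2)*(z - 2)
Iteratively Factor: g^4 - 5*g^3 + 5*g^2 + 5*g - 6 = (g - 1)*(g^3 - 4*g^2 + g + 6) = (g - 2)*(g - 1)*(g^2 - 2*g - 3) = (g - 2)*(g - 1)*(g + 1)*(g - 3)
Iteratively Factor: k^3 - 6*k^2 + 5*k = (k - 5)*(k^2 - k) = (k - 5)*(k - 1)*(k)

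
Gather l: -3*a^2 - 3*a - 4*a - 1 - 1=-3*a^2 - 7*a - 2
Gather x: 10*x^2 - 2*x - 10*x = 10*x^2 - 12*x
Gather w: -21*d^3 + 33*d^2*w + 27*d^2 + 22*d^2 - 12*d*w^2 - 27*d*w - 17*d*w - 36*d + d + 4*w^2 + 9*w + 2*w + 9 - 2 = -21*d^3 + 49*d^2 - 35*d + w^2*(4 - 12*d) + w*(33*d^2 - 44*d + 11) + 7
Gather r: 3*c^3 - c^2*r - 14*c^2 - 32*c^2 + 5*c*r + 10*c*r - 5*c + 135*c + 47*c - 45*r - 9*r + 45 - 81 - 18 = 3*c^3 - 46*c^2 + 177*c + r*(-c^2 + 15*c - 54) - 54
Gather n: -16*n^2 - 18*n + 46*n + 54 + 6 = -16*n^2 + 28*n + 60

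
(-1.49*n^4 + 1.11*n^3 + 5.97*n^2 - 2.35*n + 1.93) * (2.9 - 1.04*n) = 1.5496*n^5 - 5.4754*n^4 - 2.9898*n^3 + 19.757*n^2 - 8.8222*n + 5.597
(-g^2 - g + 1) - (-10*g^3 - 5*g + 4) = 10*g^3 - g^2 + 4*g - 3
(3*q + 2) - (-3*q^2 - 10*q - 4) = 3*q^2 + 13*q + 6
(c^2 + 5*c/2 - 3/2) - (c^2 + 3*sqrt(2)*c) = -3*sqrt(2)*c + 5*c/2 - 3/2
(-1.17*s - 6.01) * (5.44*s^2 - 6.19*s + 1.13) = -6.3648*s^3 - 25.4521*s^2 + 35.8798*s - 6.7913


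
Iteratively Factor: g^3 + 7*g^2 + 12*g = (g + 3)*(g^2 + 4*g) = g*(g + 3)*(g + 4)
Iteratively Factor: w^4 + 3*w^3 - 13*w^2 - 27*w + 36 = (w - 3)*(w^3 + 6*w^2 + 5*w - 12) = (w - 3)*(w + 4)*(w^2 + 2*w - 3) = (w - 3)*(w + 3)*(w + 4)*(w - 1)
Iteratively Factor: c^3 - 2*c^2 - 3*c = (c - 3)*(c^2 + c) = c*(c - 3)*(c + 1)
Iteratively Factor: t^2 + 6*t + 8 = (t + 2)*(t + 4)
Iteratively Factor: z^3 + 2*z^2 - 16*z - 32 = (z + 4)*(z^2 - 2*z - 8) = (z + 2)*(z + 4)*(z - 4)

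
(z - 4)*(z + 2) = z^2 - 2*z - 8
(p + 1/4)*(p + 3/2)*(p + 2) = p^3 + 15*p^2/4 + 31*p/8 + 3/4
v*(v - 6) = v^2 - 6*v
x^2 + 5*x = x*(x + 5)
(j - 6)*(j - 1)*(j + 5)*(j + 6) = j^4 + 4*j^3 - 41*j^2 - 144*j + 180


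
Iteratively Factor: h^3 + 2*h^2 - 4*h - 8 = (h + 2)*(h^2 - 4) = (h + 2)^2*(h - 2)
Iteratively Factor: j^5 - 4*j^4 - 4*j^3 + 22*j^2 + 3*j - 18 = (j - 3)*(j^4 - j^3 - 7*j^2 + j + 6) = (j - 3)*(j + 1)*(j^3 - 2*j^2 - 5*j + 6) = (j - 3)^2*(j + 1)*(j^2 + j - 2) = (j - 3)^2*(j - 1)*(j + 1)*(j + 2)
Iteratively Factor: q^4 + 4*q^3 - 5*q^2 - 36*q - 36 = (q + 2)*(q^3 + 2*q^2 - 9*q - 18) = (q - 3)*(q + 2)*(q^2 + 5*q + 6) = (q - 3)*(q + 2)*(q + 3)*(q + 2)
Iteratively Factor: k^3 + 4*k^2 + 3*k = (k + 1)*(k^2 + 3*k) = (k + 1)*(k + 3)*(k)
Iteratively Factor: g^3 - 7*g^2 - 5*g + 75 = (g - 5)*(g^2 - 2*g - 15) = (g - 5)*(g + 3)*(g - 5)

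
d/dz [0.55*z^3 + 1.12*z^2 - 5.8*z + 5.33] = 1.65*z^2 + 2.24*z - 5.8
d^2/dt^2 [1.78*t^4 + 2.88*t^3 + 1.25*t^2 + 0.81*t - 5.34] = 21.36*t^2 + 17.28*t + 2.5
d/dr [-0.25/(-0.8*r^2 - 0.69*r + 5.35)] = (-0.4*r - 0.1725)/(0.8*r^2 + 0.69*r - 5.35)^2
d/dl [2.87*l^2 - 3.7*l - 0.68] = 5.74*l - 3.7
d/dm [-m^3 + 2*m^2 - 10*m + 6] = -3*m^2 + 4*m - 10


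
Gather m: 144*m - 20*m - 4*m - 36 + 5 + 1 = 120*m - 30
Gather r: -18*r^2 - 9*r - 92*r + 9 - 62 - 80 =-18*r^2 - 101*r - 133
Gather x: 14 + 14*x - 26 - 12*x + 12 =2*x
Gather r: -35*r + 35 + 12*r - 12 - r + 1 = 24 - 24*r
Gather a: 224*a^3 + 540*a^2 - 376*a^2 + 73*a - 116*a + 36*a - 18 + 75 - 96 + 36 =224*a^3 + 164*a^2 - 7*a - 3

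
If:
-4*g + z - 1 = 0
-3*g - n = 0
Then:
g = z/4 - 1/4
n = 3/4 - 3*z/4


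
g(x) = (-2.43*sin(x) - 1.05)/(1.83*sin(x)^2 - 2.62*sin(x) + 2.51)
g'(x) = (-3.66*sin(x)*cos(x) + 2.62*cos(x))*(-2.43*sin(x) - 1.05)/(1.83*sin(x)^2 - 2.62*sin(x) + 2.51)^2 - 2.43*cos(x)/(1.83*sin(x)^2 - 2.62*sin(x) + 2.51) = (4.4469*sin(x)^2 + 3.843*sin(x) - 8.8503)*cos(x)/(3.3489*sin(x)^4 - 9.5892*sin(x)^3 + 16.051*sin(x)^2 - 13.1524*sin(x) + 6.3001)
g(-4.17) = -1.95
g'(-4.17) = 0.46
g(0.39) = -1.11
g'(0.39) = -1.97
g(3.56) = -0.02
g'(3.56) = 0.59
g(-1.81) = 0.19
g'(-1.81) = 0.04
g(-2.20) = 0.16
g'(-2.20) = 0.16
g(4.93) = 0.19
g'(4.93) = -0.04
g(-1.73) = 0.20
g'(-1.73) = 0.03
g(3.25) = -0.28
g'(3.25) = 1.16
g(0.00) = -0.42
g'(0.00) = -1.40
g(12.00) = 0.06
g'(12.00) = -0.41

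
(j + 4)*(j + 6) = j^2 + 10*j + 24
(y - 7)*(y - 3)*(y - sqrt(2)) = y^3 - 10*y^2 - sqrt(2)*y^2 + 10*sqrt(2)*y + 21*y - 21*sqrt(2)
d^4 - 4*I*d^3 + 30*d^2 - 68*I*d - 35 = (d - 7*I)*(d - I)^2*(d + 5*I)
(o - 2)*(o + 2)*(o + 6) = o^3 + 6*o^2 - 4*o - 24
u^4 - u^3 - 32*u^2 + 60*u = u*(u - 5)*(u - 2)*(u + 6)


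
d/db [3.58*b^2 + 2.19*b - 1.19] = 7.16*b + 2.19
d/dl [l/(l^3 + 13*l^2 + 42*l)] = -(2*l + 13)/(l^2 + 13*l + 42)^2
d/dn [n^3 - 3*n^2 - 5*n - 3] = 3*n^2 - 6*n - 5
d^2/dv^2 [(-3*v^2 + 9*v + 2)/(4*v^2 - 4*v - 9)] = 2*(96*v^3 - 228*v^2 + 876*v - 463)/(64*v^6 - 192*v^5 - 240*v^4 + 800*v^3 + 540*v^2 - 972*v - 729)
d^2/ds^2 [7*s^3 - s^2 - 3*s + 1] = 42*s - 2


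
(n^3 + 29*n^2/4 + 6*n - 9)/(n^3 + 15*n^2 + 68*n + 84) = (n - 3/4)/(n + 7)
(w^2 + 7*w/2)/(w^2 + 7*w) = (w + 7/2)/(w + 7)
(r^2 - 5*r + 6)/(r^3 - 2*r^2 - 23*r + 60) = (r - 2)/(r^2 + r - 20)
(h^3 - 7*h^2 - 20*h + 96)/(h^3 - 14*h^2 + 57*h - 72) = (h + 4)/(h - 3)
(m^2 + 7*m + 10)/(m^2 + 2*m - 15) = (m + 2)/(m - 3)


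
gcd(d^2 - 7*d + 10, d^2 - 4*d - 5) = d - 5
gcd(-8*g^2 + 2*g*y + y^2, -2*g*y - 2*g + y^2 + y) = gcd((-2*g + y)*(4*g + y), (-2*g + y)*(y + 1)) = -2*g + y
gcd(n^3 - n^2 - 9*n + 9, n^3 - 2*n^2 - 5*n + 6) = n^2 - 4*n + 3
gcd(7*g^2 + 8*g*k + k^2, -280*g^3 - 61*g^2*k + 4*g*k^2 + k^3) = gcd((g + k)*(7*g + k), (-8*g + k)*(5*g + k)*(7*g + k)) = 7*g + k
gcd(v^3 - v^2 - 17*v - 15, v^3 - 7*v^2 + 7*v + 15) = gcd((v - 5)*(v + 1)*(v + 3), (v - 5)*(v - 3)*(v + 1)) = v^2 - 4*v - 5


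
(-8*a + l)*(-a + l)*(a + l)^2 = 8*a^4 + 7*a^3*l - 9*a^2*l^2 - 7*a*l^3 + l^4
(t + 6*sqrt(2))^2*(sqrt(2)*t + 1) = sqrt(2)*t^3 + 25*t^2 + 84*sqrt(2)*t + 72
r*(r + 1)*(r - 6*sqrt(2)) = r^3 - 6*sqrt(2)*r^2 + r^2 - 6*sqrt(2)*r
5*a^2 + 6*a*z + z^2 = (a + z)*(5*a + z)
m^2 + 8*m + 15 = (m + 3)*(m + 5)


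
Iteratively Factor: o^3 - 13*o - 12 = (o - 4)*(o^2 + 4*o + 3) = (o - 4)*(o + 3)*(o + 1)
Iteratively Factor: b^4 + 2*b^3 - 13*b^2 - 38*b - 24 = (b + 1)*(b^3 + b^2 - 14*b - 24) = (b + 1)*(b + 3)*(b^2 - 2*b - 8) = (b - 4)*(b + 1)*(b + 3)*(b + 2)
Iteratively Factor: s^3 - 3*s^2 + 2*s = (s - 1)*(s^2 - 2*s) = s*(s - 1)*(s - 2)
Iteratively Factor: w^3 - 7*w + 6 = (w + 3)*(w^2 - 3*w + 2) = (w - 2)*(w + 3)*(w - 1)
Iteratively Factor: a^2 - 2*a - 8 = (a + 2)*(a - 4)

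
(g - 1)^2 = g^2 - 2*g + 1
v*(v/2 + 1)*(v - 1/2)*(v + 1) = v^4/2 + 5*v^3/4 + v^2/4 - v/2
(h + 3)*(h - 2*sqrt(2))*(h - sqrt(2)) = h^3 - 3*sqrt(2)*h^2 + 3*h^2 - 9*sqrt(2)*h + 4*h + 12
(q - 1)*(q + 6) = q^2 + 5*q - 6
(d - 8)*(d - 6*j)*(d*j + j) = d^3*j - 6*d^2*j^2 - 7*d^2*j + 42*d*j^2 - 8*d*j + 48*j^2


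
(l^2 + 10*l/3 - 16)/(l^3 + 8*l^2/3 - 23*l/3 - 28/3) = (3*l^2 + 10*l - 48)/(3*l^3 + 8*l^2 - 23*l - 28)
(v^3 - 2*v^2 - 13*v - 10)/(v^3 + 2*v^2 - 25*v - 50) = (v + 1)/(v + 5)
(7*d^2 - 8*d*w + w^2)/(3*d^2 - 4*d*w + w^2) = (-7*d + w)/(-3*d + w)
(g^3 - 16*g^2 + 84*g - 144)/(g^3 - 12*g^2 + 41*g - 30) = (g^2 - 10*g + 24)/(g^2 - 6*g + 5)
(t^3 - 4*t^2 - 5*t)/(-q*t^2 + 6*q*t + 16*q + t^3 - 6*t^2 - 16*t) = t*(-t^2 + 4*t + 5)/(q*t^2 - 6*q*t - 16*q - t^3 + 6*t^2 + 16*t)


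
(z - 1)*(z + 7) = z^2 + 6*z - 7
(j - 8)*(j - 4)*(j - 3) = j^3 - 15*j^2 + 68*j - 96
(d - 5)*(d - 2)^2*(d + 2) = d^4 - 7*d^3 + 6*d^2 + 28*d - 40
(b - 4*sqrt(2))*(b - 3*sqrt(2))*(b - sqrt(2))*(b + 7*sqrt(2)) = b^4 - sqrt(2)*b^3 - 74*b^2 + 242*sqrt(2)*b - 336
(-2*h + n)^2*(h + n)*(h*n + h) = 4*h^4*n + 4*h^4 - 3*h^2*n^3 - 3*h^2*n^2 + h*n^4 + h*n^3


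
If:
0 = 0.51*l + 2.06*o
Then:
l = -4.03921568627451*o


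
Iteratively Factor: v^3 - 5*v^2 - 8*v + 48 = (v - 4)*(v^2 - v - 12) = (v - 4)*(v + 3)*(v - 4)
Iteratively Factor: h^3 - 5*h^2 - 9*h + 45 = (h + 3)*(h^2 - 8*h + 15) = (h - 5)*(h + 3)*(h - 3)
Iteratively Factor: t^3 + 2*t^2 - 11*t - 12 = (t + 1)*(t^2 + t - 12) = (t - 3)*(t + 1)*(t + 4)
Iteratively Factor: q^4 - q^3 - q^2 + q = (q - 1)*(q^3 - q) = q*(q - 1)*(q^2 - 1) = q*(q - 1)*(q + 1)*(q - 1)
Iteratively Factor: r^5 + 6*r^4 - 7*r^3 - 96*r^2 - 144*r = (r + 3)*(r^4 + 3*r^3 - 16*r^2 - 48*r) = (r - 4)*(r + 3)*(r^3 + 7*r^2 + 12*r) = r*(r - 4)*(r + 3)*(r^2 + 7*r + 12) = r*(r - 4)*(r + 3)*(r + 4)*(r + 3)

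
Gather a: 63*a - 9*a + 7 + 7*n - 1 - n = 54*a + 6*n + 6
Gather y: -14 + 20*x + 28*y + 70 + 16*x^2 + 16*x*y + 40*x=16*x^2 + 60*x + y*(16*x + 28) + 56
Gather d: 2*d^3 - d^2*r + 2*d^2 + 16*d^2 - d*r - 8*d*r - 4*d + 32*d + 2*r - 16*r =2*d^3 + d^2*(18 - r) + d*(28 - 9*r) - 14*r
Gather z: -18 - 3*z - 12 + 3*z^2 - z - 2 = 3*z^2 - 4*z - 32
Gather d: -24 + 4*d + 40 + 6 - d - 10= 3*d + 12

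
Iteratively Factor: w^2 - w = (w - 1)*(w)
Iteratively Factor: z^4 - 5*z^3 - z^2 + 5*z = (z - 5)*(z^3 - z) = z*(z - 5)*(z^2 - 1) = z*(z - 5)*(z - 1)*(z + 1)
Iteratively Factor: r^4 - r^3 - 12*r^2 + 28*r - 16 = (r + 4)*(r^3 - 5*r^2 + 8*r - 4) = (r - 2)*(r + 4)*(r^2 - 3*r + 2) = (r - 2)*(r - 1)*(r + 4)*(r - 2)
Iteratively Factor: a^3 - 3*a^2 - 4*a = (a)*(a^2 - 3*a - 4) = a*(a + 1)*(a - 4)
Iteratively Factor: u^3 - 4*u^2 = (u - 4)*(u^2) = u*(u - 4)*(u)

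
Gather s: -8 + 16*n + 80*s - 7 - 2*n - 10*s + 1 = 14*n + 70*s - 14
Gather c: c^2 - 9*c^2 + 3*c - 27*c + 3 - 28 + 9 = -8*c^2 - 24*c - 16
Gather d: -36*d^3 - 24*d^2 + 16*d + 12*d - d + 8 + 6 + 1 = -36*d^3 - 24*d^2 + 27*d + 15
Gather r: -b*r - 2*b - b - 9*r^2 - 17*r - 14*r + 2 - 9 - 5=-3*b - 9*r^2 + r*(-b - 31) - 12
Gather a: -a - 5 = -a - 5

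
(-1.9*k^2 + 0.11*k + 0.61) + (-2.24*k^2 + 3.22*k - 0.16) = -4.14*k^2 + 3.33*k + 0.45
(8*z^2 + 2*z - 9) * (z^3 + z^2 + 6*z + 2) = 8*z^5 + 10*z^4 + 41*z^3 + 19*z^2 - 50*z - 18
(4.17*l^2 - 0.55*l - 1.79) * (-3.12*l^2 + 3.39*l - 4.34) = -13.0104*l^4 + 15.8523*l^3 - 14.3775*l^2 - 3.6811*l + 7.7686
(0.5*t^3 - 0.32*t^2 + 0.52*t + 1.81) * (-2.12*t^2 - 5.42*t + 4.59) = -1.06*t^5 - 2.0316*t^4 + 2.927*t^3 - 8.1244*t^2 - 7.4234*t + 8.3079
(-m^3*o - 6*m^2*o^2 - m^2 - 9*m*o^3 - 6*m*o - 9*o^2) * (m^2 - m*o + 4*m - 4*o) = -m^5*o - 5*m^4*o^2 - 4*m^4*o - m^4 - 3*m^3*o^3 - 20*m^3*o^2 - 5*m^3*o - 4*m^3 + 9*m^2*o^4 - 12*m^2*o^3 - 3*m^2*o^2 - 20*m^2*o + 36*m*o^4 + 9*m*o^3 - 12*m*o^2 + 36*o^3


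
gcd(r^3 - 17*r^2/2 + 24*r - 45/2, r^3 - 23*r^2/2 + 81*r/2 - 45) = r^2 - 11*r/2 + 15/2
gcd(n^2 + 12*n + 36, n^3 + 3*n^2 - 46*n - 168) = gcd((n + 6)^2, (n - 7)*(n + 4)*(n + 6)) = n + 6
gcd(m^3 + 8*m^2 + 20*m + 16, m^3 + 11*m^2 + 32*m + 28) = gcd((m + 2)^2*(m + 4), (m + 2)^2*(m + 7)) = m^2 + 4*m + 4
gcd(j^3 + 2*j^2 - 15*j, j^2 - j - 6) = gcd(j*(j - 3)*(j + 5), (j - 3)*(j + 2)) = j - 3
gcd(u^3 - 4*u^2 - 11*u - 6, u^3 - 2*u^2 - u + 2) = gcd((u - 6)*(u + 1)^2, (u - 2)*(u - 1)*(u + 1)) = u + 1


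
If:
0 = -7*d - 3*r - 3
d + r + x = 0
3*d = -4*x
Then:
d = -12/25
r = 3/25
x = 9/25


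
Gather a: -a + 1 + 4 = 5 - a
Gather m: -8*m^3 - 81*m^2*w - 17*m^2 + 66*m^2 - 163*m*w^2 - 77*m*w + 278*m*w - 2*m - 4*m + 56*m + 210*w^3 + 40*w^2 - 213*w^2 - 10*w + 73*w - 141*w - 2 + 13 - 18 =-8*m^3 + m^2*(49 - 81*w) + m*(-163*w^2 + 201*w + 50) + 210*w^3 - 173*w^2 - 78*w - 7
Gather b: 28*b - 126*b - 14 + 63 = 49 - 98*b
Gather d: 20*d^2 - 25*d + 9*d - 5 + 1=20*d^2 - 16*d - 4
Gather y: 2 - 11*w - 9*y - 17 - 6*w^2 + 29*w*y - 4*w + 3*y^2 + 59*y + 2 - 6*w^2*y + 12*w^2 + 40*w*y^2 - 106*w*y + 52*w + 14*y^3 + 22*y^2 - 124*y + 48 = 6*w^2 + 37*w + 14*y^3 + y^2*(40*w + 25) + y*(-6*w^2 - 77*w - 74) + 35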